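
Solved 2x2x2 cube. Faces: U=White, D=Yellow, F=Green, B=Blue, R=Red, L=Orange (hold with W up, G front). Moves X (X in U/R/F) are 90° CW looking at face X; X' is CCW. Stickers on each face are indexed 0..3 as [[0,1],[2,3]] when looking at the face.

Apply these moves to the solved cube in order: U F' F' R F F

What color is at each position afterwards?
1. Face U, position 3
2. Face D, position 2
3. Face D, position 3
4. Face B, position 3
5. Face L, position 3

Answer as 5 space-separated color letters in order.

Answer: W Y O B G

Derivation:
After move 1 (U): U=WWWW F=RRGG R=BBRR B=OOBB L=GGOO
After move 2 (F'): F=RGRG U=WWBR R=YBYR D=GOYY L=GWOW
After move 3 (F'): F=GGRR U=WWYY R=OBGR D=WWYY L=GROB
After move 4 (R): R=GORB U=WGYR F=GWRY D=WBYO B=YOWB
After move 5 (F): F=RGYW U=WGBR R=YORB D=RGYO L=GWOB
After move 6 (F): F=YRWG U=WGBW R=BORB D=RYYO L=GROG
Query 1: U[3] = W
Query 2: D[2] = Y
Query 3: D[3] = O
Query 4: B[3] = B
Query 5: L[3] = G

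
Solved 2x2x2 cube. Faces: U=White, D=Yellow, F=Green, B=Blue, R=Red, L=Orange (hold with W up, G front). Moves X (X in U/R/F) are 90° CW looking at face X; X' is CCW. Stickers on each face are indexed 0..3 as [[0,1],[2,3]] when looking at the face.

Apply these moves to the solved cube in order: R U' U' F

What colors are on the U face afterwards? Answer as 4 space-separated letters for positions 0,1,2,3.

Answer: G W O R

Derivation:
After move 1 (R): R=RRRR U=WGWG F=GYGY D=YBYB B=WBWB
After move 2 (U'): U=GGWW F=OOGY R=GYRR B=RRWB L=WBOO
After move 3 (U'): U=GWGW F=WBGY R=OORR B=GYWB L=RROO
After move 4 (F): F=GWYB U=GWOR R=GOWR D=ROYB L=RYOB
Query: U face = GWOR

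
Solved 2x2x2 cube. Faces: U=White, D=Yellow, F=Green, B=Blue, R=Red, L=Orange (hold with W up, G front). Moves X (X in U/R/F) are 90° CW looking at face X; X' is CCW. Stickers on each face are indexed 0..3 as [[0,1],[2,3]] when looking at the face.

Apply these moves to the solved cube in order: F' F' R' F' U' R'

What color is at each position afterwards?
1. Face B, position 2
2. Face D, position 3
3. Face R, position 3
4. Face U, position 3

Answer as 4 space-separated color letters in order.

Answer: R G W G

Derivation:
After move 1 (F'): F=GGGG U=WWRR R=YRYR D=OOYY L=OWOW
After move 2 (F'): F=GGGG U=WWYY R=OROR D=WWYY L=OROR
After move 3 (R'): R=RROO U=WBYB F=GWGY D=WGYG B=YBWB
After move 4 (F'): F=WYGG U=WBRO R=GRWO D=RRYG L=OBOY
After move 5 (U'): U=BOWR F=OBGG R=WYWO B=GRWB L=YBOY
After move 6 (R'): R=YOWW U=BWWG F=OOGR D=RBYG B=GRRB
Query 1: B[2] = R
Query 2: D[3] = G
Query 3: R[3] = W
Query 4: U[3] = G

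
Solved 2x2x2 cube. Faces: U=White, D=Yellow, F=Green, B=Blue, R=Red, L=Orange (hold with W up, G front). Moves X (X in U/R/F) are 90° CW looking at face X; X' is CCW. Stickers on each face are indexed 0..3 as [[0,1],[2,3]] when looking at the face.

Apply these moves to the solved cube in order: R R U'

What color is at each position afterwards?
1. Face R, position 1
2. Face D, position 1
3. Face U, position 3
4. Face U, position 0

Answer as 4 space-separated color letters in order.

Answer: B W W Y

Derivation:
After move 1 (R): R=RRRR U=WGWG F=GYGY D=YBYB B=WBWB
After move 2 (R): R=RRRR U=WYWY F=GBGB D=YWYW B=GBGB
After move 3 (U'): U=YYWW F=OOGB R=GBRR B=RRGB L=GBOO
Query 1: R[1] = B
Query 2: D[1] = W
Query 3: U[3] = W
Query 4: U[0] = Y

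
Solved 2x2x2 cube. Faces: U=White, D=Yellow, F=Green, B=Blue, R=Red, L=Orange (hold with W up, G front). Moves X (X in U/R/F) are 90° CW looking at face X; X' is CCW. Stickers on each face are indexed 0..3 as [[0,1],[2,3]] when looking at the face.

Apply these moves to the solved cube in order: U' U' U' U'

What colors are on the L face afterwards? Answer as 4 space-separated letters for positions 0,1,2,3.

Answer: O O O O

Derivation:
After move 1 (U'): U=WWWW F=OOGG R=GGRR B=RRBB L=BBOO
After move 2 (U'): U=WWWW F=BBGG R=OORR B=GGBB L=RROO
After move 3 (U'): U=WWWW F=RRGG R=BBRR B=OOBB L=GGOO
After move 4 (U'): U=WWWW F=GGGG R=RRRR B=BBBB L=OOOO
Query: L face = OOOO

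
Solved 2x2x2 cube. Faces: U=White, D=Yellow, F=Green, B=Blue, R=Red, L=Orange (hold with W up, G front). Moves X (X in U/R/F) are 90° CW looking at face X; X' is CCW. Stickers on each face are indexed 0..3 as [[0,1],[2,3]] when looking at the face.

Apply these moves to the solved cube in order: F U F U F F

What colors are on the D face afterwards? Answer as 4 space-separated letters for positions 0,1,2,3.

After move 1 (F): F=GGGG U=WWOO R=WRWR D=RRYY L=OYOY
After move 2 (U): U=OWOW F=WRGG R=BBWR B=OYBB L=GGOY
After move 3 (F): F=GWGR U=OWYG R=OBWR D=WBYY L=GROR
After move 4 (U): U=YOGW F=OBGR R=OYWR B=GRBB L=GWOR
After move 5 (F): F=GORB U=YORW R=GYWR D=WOYY L=GWOB
After move 6 (F): F=RGBO U=YOBW R=RYWR D=WGYY L=GWOO
Query: D face = WGYY

Answer: W G Y Y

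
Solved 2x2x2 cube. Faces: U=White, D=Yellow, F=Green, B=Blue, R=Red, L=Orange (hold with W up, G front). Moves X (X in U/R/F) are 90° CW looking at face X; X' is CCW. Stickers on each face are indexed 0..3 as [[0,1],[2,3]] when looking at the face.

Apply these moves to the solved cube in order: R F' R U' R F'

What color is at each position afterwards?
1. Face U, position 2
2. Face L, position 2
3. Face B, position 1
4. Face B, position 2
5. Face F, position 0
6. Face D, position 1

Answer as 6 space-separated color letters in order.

After move 1 (R): R=RRRR U=WGWG F=GYGY D=YBYB B=WBWB
After move 2 (F'): F=YYGG U=WGRR R=BRYR D=OOYB L=OGOW
After move 3 (R): R=YBRR U=WYRG F=YOGB D=OWYW B=RBGB
After move 4 (U'): U=YGWR F=OGGB R=YORR B=YBGB L=RBOW
After move 5 (R): R=RYRO U=YGWB F=OWGW D=OGYY B=RBGB
After move 6 (F'): F=WWOG U=YGRR R=GYOO D=BWYY L=RBOW
Query 1: U[2] = R
Query 2: L[2] = O
Query 3: B[1] = B
Query 4: B[2] = G
Query 5: F[0] = W
Query 6: D[1] = W

Answer: R O B G W W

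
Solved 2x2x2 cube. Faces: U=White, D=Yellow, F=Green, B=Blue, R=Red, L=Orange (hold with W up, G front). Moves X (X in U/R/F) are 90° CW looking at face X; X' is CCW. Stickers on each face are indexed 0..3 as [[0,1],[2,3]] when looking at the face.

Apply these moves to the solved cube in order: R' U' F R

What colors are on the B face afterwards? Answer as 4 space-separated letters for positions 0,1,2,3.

After move 1 (R'): R=RRRR U=WBWB F=GWGW D=YGYG B=YBYB
After move 2 (U'): U=BBWW F=OOGW R=GWRR B=RRYB L=YBOO
After move 3 (F): F=GOWO U=BBOB R=WWWR D=RGYG L=YYOG
After move 4 (R): R=WWRW U=BOOO F=GGWG D=RYYR B=BRBB
Query: B face = BRBB

Answer: B R B B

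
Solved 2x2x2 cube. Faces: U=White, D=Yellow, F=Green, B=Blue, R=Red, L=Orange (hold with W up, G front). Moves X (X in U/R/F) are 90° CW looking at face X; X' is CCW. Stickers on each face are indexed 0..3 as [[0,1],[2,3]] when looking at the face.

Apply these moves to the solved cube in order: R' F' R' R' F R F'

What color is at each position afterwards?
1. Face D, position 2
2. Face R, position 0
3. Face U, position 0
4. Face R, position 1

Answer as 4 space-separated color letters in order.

Answer: Y W W R

Derivation:
After move 1 (R'): R=RRRR U=WBWB F=GWGW D=YGYG B=YBYB
After move 2 (F'): F=WWGG U=WBRR R=GRYR D=OOYG L=OBOW
After move 3 (R'): R=RRGY U=WYRY F=WBGR D=OWYG B=GBOB
After move 4 (R'): R=RYRG U=WORG F=WYGY D=OBYR B=GBWB
After move 5 (F): F=GWYY U=WOWB R=RYGG D=RRYR L=OOOB
After move 6 (R): R=GRGY U=WWWY F=GRYR D=RWYG B=BBOB
After move 7 (F'): F=RRGY U=WWGG R=WRRY D=OBYG L=OYOW
Query 1: D[2] = Y
Query 2: R[0] = W
Query 3: U[0] = W
Query 4: R[1] = R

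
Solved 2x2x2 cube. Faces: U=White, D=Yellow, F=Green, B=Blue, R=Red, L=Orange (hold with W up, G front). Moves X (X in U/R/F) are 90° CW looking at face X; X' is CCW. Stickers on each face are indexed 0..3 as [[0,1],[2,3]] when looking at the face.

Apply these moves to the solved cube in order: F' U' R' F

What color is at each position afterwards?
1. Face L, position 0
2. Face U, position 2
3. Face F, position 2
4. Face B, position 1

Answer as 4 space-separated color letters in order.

Answer: B W R R

Derivation:
After move 1 (F'): F=GGGG U=WWRR R=YRYR D=OOYY L=OWOW
After move 2 (U'): U=WRWR F=OWGG R=GGYR B=YRBB L=BBOW
After move 3 (R'): R=GRGY U=WBWY F=ORGR D=OWYG B=YROB
After move 4 (F): F=GORR U=WBWB R=WRYY D=GGYG L=BOOW
Query 1: L[0] = B
Query 2: U[2] = W
Query 3: F[2] = R
Query 4: B[1] = R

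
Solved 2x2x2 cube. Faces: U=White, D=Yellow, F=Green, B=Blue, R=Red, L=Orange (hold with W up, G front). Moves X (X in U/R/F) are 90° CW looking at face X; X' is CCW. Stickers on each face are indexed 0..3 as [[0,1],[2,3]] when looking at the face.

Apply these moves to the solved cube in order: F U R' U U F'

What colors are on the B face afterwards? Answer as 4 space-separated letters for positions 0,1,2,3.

Answer: W W R B

Derivation:
After move 1 (F): F=GGGG U=WWOO R=WRWR D=RRYY L=OYOY
After move 2 (U): U=OWOW F=WRGG R=BBWR B=OYBB L=GGOY
After move 3 (R'): R=BRBW U=OBOO F=WWGW D=RRYG B=YYRB
After move 4 (U): U=OOOB F=BRGW R=YYBW B=GGRB L=WWOY
After move 5 (U): U=OOBO F=YYGW R=GGBW B=WWRB L=BROY
After move 6 (F'): F=YWYG U=OOGB R=RGRW D=RYYG L=BOOB
Query: B face = WWRB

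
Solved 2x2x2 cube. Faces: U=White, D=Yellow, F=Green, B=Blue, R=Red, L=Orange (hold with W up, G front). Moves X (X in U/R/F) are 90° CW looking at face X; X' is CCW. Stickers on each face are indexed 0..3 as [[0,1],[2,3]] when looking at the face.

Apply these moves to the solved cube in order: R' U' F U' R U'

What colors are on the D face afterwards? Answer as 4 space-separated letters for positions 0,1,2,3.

After move 1 (R'): R=RRRR U=WBWB F=GWGW D=YGYG B=YBYB
After move 2 (U'): U=BBWW F=OOGW R=GWRR B=RRYB L=YBOO
After move 3 (F): F=GOWO U=BBOB R=WWWR D=RGYG L=YYOG
After move 4 (U'): U=BBBO F=YYWO R=GOWR B=WWYB L=RROG
After move 5 (R): R=WGRO U=BYBO F=YGWG D=RYYW B=OWBB
After move 6 (U'): U=YOBB F=RRWG R=YGRO B=WGBB L=OWOG
Query: D face = RYYW

Answer: R Y Y W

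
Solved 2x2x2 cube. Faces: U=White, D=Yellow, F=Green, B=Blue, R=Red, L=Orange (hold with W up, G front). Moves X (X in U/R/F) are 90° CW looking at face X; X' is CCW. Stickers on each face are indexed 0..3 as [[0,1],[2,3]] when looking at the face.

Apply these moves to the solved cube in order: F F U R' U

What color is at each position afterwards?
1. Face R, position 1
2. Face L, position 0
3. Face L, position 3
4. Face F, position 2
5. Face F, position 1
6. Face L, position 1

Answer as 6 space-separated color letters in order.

Answer: R O R G R W

Derivation:
After move 1 (F): F=GGGG U=WWOO R=WRWR D=RRYY L=OYOY
After move 2 (F): F=GGGG U=WWYY R=OROR D=WWYY L=OROR
After move 3 (U): U=YWYW F=ORGG R=BBOR B=ORBB L=GGOR
After move 4 (R'): R=BRBO U=YBYO F=OWGW D=WRYG B=YRWB
After move 5 (U): U=YYOB F=BRGW R=YRBO B=GGWB L=OWOR
Query 1: R[1] = R
Query 2: L[0] = O
Query 3: L[3] = R
Query 4: F[2] = G
Query 5: F[1] = R
Query 6: L[1] = W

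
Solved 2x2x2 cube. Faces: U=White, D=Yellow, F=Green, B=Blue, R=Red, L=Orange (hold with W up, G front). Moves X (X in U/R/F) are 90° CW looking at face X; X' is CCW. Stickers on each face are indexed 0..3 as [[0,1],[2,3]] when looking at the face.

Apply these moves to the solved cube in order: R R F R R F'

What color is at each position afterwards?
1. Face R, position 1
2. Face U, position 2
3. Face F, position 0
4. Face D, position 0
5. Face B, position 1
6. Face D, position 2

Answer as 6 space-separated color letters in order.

After move 1 (R): R=RRRR U=WGWG F=GYGY D=YBYB B=WBWB
After move 2 (R): R=RRRR U=WYWY F=GBGB D=YWYW B=GBGB
After move 3 (F): F=GGBB U=WYOO R=WRYR D=RRYW L=OYOW
After move 4 (R): R=YWRR U=WGOB F=GRBW D=RGYG B=OBYB
After move 5 (R): R=RYRW U=WROW F=GGBG D=RYYO B=BBGB
After move 6 (F'): F=GGGB U=WRRR R=YYRW D=YWYO L=OWOO
Query 1: R[1] = Y
Query 2: U[2] = R
Query 3: F[0] = G
Query 4: D[0] = Y
Query 5: B[1] = B
Query 6: D[2] = Y

Answer: Y R G Y B Y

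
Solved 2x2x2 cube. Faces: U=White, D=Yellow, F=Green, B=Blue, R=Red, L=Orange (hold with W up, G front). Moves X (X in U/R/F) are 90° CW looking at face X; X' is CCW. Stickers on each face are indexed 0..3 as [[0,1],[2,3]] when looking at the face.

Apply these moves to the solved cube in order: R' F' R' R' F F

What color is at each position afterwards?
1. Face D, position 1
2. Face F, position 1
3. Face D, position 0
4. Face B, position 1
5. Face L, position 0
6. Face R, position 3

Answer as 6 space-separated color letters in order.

After move 1 (R'): R=RRRR U=WBWB F=GWGW D=YGYG B=YBYB
After move 2 (F'): F=WWGG U=WBRR R=GRYR D=OOYG L=OBOW
After move 3 (R'): R=RRGY U=WYRY F=WBGR D=OWYG B=GBOB
After move 4 (R'): R=RYRG U=WORG F=WYGY D=OBYR B=GBWB
After move 5 (F): F=GWYY U=WOWB R=RYGG D=RRYR L=OOOB
After move 6 (F): F=YGYW U=WOBO R=WYBG D=GRYR L=OROR
Query 1: D[1] = R
Query 2: F[1] = G
Query 3: D[0] = G
Query 4: B[1] = B
Query 5: L[0] = O
Query 6: R[3] = G

Answer: R G G B O G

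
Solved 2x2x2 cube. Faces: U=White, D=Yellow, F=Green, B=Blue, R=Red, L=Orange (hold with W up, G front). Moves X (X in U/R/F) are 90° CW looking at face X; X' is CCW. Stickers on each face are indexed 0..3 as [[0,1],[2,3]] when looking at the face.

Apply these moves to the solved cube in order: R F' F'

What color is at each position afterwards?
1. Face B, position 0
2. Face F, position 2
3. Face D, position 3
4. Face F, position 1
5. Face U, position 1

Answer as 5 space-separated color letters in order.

After move 1 (R): R=RRRR U=WGWG F=GYGY D=YBYB B=WBWB
After move 2 (F'): F=YYGG U=WGRR R=BRYR D=OOYB L=OGOW
After move 3 (F'): F=YGYG U=WGBY R=OROR D=GWYB L=OROR
Query 1: B[0] = W
Query 2: F[2] = Y
Query 3: D[3] = B
Query 4: F[1] = G
Query 5: U[1] = G

Answer: W Y B G G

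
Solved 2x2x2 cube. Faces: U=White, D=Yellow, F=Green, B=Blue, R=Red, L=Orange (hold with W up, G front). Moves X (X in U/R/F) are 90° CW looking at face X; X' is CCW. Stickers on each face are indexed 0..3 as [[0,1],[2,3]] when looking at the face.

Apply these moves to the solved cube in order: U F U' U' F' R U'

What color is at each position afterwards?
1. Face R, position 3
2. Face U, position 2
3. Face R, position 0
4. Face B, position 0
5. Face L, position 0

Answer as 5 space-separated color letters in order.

Answer: Y G O R W

Derivation:
After move 1 (U): U=WWWW F=RRGG R=BBRR B=OOBB L=GGOO
After move 2 (F): F=GRGR U=WWOG R=WBWR D=RBYY L=GYOY
After move 3 (U'): U=WGWO F=GYGR R=GRWR B=WBBB L=OOOY
After move 4 (U'): U=GOWW F=OOGR R=GYWR B=GRBB L=WBOY
After move 5 (F'): F=OROG U=GOGW R=BYRR D=BYYY L=WWOW
After move 6 (R): R=RBRY U=GRGG F=OYOY D=BBYG B=WROB
After move 7 (U'): U=RGGG F=WWOY R=OYRY B=RBOB L=WROW
Query 1: R[3] = Y
Query 2: U[2] = G
Query 3: R[0] = O
Query 4: B[0] = R
Query 5: L[0] = W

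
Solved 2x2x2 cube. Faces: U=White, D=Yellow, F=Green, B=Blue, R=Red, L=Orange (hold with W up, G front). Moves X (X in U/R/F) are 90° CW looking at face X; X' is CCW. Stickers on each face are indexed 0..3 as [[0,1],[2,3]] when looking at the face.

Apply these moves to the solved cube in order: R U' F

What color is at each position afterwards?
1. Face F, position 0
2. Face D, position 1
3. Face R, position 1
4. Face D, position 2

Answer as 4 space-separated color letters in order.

Answer: G G Y Y

Derivation:
After move 1 (R): R=RRRR U=WGWG F=GYGY D=YBYB B=WBWB
After move 2 (U'): U=GGWW F=OOGY R=GYRR B=RRWB L=WBOO
After move 3 (F): F=GOYO U=GGOB R=WYWR D=RGYB L=WYOB
Query 1: F[0] = G
Query 2: D[1] = G
Query 3: R[1] = Y
Query 4: D[2] = Y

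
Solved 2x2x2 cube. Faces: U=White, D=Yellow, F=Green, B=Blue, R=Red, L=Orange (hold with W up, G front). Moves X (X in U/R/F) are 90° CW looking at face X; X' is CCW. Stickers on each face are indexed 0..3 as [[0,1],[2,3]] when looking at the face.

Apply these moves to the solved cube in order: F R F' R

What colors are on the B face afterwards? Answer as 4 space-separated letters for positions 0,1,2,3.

After move 1 (F): F=GGGG U=WWOO R=WRWR D=RRYY L=OYOY
After move 2 (R): R=WWRR U=WGOG F=GRGY D=RBYB B=OBWB
After move 3 (F'): F=RYGG U=WGWR R=BWRR D=YYYB L=OGOO
After move 4 (R): R=RBRW U=WYWG F=RYGB D=YWYO B=RBGB
Query: B face = RBGB

Answer: R B G B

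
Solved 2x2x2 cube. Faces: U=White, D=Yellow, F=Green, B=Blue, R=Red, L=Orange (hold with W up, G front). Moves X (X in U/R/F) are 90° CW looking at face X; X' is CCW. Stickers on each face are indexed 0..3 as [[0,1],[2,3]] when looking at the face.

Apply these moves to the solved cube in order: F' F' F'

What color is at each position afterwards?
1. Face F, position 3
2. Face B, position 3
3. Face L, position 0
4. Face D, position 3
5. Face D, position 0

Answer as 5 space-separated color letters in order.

Answer: G B O Y R

Derivation:
After move 1 (F'): F=GGGG U=WWRR R=YRYR D=OOYY L=OWOW
After move 2 (F'): F=GGGG U=WWYY R=OROR D=WWYY L=OROR
After move 3 (F'): F=GGGG U=WWOO R=WRWR D=RRYY L=OYOY
Query 1: F[3] = G
Query 2: B[3] = B
Query 3: L[0] = O
Query 4: D[3] = Y
Query 5: D[0] = R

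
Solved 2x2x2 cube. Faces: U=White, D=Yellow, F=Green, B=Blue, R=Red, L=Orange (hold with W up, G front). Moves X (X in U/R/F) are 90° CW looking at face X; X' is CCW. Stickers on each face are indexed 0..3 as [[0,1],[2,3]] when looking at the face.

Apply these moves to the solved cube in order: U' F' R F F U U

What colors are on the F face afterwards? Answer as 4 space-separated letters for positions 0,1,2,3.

After move 1 (U'): U=WWWW F=OOGG R=GGRR B=RRBB L=BBOO
After move 2 (F'): F=OGOG U=WWGR R=YGYR D=BOYY L=BWOW
After move 3 (R): R=YYRG U=WGGG F=OOOY D=BBYR B=RRWB
After move 4 (F): F=OOYO U=WGWW R=GYGG D=RYYR L=BBOB
After move 5 (F): F=YOOO U=WGBB R=WYWG D=GGYR L=BROY
After move 6 (U): U=BWBG F=WYOO R=RRWG B=BRWB L=YOOY
After move 7 (U): U=BBGW F=RROO R=BRWG B=YOWB L=WYOY
Query: F face = RROO

Answer: R R O O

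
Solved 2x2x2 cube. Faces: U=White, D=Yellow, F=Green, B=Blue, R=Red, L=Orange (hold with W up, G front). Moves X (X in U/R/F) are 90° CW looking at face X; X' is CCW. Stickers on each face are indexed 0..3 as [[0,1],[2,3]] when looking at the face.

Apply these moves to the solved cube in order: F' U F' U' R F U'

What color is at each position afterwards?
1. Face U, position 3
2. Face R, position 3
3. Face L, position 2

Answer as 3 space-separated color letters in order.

Answer: R G O

Derivation:
After move 1 (F'): F=GGGG U=WWRR R=YRYR D=OOYY L=OWOW
After move 2 (U): U=RWRW F=YRGG R=BBYR B=OWBB L=GGOW
After move 3 (F'): F=RGYG U=RWBY R=OBOR D=GWYY L=GWOR
After move 4 (U'): U=WYRB F=GWYG R=RGOR B=OBBB L=OWOR
After move 5 (R): R=ORRG U=WWRG F=GWYY D=GBYO B=BBYB
After move 6 (F): F=YGYW U=WWRW R=RRGG D=ROYO L=OGOB
After move 7 (U'): U=WWWR F=OGYW R=YGGG B=RRYB L=BBOB
Query 1: U[3] = R
Query 2: R[3] = G
Query 3: L[2] = O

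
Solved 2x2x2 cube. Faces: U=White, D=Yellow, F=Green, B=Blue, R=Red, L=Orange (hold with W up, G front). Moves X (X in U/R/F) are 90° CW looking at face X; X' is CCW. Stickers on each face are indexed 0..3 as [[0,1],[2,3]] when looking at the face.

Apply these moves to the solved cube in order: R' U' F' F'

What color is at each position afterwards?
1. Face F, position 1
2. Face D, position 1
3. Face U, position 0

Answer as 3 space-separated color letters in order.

Answer: G W B

Derivation:
After move 1 (R'): R=RRRR U=WBWB F=GWGW D=YGYG B=YBYB
After move 2 (U'): U=BBWW F=OOGW R=GWRR B=RRYB L=YBOO
After move 3 (F'): F=OWOG U=BBGR R=GWYR D=BOYG L=YWOW
After move 4 (F'): F=WGOO U=BBGY R=OWBR D=WWYG L=YROG
Query 1: F[1] = G
Query 2: D[1] = W
Query 3: U[0] = B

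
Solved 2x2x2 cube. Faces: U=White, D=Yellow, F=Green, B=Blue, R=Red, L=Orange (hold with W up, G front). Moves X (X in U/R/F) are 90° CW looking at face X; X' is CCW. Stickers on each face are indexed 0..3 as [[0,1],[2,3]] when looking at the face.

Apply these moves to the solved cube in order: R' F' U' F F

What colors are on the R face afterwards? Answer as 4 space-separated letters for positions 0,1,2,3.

Answer: W W B R

Derivation:
After move 1 (R'): R=RRRR U=WBWB F=GWGW D=YGYG B=YBYB
After move 2 (F'): F=WWGG U=WBRR R=GRYR D=OOYG L=OBOW
After move 3 (U'): U=BRWR F=OBGG R=WWYR B=GRYB L=YBOW
After move 4 (F): F=GOGB U=BRWB R=WWRR D=YWYG L=YOOO
After move 5 (F): F=GGBO U=BROO R=WWBR D=RWYG L=YYOW
Query: R face = WWBR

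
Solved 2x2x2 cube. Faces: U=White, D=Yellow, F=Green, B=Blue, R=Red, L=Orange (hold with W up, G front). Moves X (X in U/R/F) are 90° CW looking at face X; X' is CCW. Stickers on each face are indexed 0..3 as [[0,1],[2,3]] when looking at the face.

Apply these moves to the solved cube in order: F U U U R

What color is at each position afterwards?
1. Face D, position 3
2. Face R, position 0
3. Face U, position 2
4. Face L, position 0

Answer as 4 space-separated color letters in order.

After move 1 (F): F=GGGG U=WWOO R=WRWR D=RRYY L=OYOY
After move 2 (U): U=OWOW F=WRGG R=BBWR B=OYBB L=GGOY
After move 3 (U): U=OOWW F=BBGG R=OYWR B=GGBB L=WROY
After move 4 (U): U=WOWO F=OYGG R=GGWR B=WRBB L=BBOY
After move 5 (R): R=WGRG U=WYWG F=ORGY D=RBYW B=OROB
Query 1: D[3] = W
Query 2: R[0] = W
Query 3: U[2] = W
Query 4: L[0] = B

Answer: W W W B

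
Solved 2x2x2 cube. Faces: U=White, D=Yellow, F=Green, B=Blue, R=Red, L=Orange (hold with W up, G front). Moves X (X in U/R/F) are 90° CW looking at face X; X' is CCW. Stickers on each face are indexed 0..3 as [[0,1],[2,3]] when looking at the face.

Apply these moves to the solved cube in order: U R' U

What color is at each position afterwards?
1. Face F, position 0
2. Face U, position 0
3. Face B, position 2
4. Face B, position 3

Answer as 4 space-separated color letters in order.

After move 1 (U): U=WWWW F=RRGG R=BBRR B=OOBB L=GGOO
After move 2 (R'): R=BRBR U=WBWO F=RWGW D=YRYG B=YOYB
After move 3 (U): U=WWOB F=BRGW R=YOBR B=GGYB L=RWOO
Query 1: F[0] = B
Query 2: U[0] = W
Query 3: B[2] = Y
Query 4: B[3] = B

Answer: B W Y B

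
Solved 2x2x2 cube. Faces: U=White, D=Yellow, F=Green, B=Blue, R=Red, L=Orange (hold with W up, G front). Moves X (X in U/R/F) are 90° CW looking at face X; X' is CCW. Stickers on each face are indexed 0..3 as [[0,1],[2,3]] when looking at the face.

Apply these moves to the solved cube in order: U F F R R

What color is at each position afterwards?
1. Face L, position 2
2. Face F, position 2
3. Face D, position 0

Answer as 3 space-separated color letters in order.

Answer: O R W

Derivation:
After move 1 (U): U=WWWW F=RRGG R=BBRR B=OOBB L=GGOO
After move 2 (F): F=GRGR U=WWOG R=WBWR D=RBYY L=GYOY
After move 3 (F): F=GGRR U=WWYY R=OBGR D=WWYY L=GROB
After move 4 (R): R=GORB U=WGYR F=GWRY D=WBYO B=YOWB
After move 5 (R): R=RGBO U=WWYY F=GBRO D=WWYY B=ROGB
Query 1: L[2] = O
Query 2: F[2] = R
Query 3: D[0] = W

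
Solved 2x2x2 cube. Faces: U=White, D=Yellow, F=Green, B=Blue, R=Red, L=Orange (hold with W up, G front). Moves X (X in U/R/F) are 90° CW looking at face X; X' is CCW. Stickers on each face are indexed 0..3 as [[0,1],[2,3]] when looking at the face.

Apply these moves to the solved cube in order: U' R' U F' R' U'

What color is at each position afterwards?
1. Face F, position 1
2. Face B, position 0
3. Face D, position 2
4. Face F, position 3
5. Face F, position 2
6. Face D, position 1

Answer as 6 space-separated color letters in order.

After move 1 (U'): U=WWWW F=OOGG R=GGRR B=RRBB L=BBOO
After move 2 (R'): R=GRGR U=WBWR F=OWGW D=YOYG B=YRYB
After move 3 (U): U=WWRB F=GRGW R=YRGR B=BBYB L=OWOO
After move 4 (F'): F=RWGG U=WWYG R=ORYR D=WOYG L=OBOR
After move 5 (R'): R=RROY U=WYYB F=RWGG D=WWYG B=GBOB
After move 6 (U'): U=YBWY F=OBGG R=RWOY B=RROB L=GBOR
Query 1: F[1] = B
Query 2: B[0] = R
Query 3: D[2] = Y
Query 4: F[3] = G
Query 5: F[2] = G
Query 6: D[1] = W

Answer: B R Y G G W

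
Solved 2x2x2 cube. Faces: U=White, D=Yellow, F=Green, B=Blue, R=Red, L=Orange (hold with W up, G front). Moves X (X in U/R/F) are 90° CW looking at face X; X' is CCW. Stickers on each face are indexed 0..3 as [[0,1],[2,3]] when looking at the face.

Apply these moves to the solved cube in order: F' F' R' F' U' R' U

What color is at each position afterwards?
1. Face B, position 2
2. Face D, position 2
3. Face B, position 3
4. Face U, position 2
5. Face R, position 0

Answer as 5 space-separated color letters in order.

After move 1 (F'): F=GGGG U=WWRR R=YRYR D=OOYY L=OWOW
After move 2 (F'): F=GGGG U=WWYY R=OROR D=WWYY L=OROR
After move 3 (R'): R=RROO U=WBYB F=GWGY D=WGYG B=YBWB
After move 4 (F'): F=WYGG U=WBRO R=GRWO D=RRYG L=OBOY
After move 5 (U'): U=BOWR F=OBGG R=WYWO B=GRWB L=YBOY
After move 6 (R'): R=YOWW U=BWWG F=OOGR D=RBYG B=GRRB
After move 7 (U): U=WBGW F=YOGR R=GRWW B=YBRB L=OOOY
Query 1: B[2] = R
Query 2: D[2] = Y
Query 3: B[3] = B
Query 4: U[2] = G
Query 5: R[0] = G

Answer: R Y B G G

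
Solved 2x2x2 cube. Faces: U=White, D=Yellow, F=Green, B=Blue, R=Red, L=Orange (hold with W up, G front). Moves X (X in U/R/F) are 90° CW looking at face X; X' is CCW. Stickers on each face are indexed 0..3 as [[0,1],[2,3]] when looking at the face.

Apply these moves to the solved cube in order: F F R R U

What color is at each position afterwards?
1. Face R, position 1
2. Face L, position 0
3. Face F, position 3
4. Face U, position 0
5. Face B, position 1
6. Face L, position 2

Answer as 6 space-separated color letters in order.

Answer: B G B Y R O

Derivation:
After move 1 (F): F=GGGG U=WWOO R=WRWR D=RRYY L=OYOY
After move 2 (F): F=GGGG U=WWYY R=OROR D=WWYY L=OROR
After move 3 (R): R=OORR U=WGYG F=GWGY D=WBYB B=YBWB
After move 4 (R): R=RORO U=WWYY F=GBGB D=WWYY B=GBGB
After move 5 (U): U=YWYW F=ROGB R=GBRO B=ORGB L=GBOR
Query 1: R[1] = B
Query 2: L[0] = G
Query 3: F[3] = B
Query 4: U[0] = Y
Query 5: B[1] = R
Query 6: L[2] = O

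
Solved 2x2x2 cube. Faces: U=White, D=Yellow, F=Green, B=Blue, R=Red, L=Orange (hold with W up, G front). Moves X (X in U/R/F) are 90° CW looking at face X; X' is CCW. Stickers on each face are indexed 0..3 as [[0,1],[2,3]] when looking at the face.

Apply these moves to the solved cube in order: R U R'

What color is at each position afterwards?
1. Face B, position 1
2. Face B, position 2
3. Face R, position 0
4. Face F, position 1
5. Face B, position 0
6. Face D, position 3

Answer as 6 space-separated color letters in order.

Answer: O B B W B Y

Derivation:
After move 1 (R): R=RRRR U=WGWG F=GYGY D=YBYB B=WBWB
After move 2 (U): U=WWGG F=RRGY R=WBRR B=OOWB L=GYOO
After move 3 (R'): R=BRWR U=WWGO F=RWGG D=YRYY B=BOBB
Query 1: B[1] = O
Query 2: B[2] = B
Query 3: R[0] = B
Query 4: F[1] = W
Query 5: B[0] = B
Query 6: D[3] = Y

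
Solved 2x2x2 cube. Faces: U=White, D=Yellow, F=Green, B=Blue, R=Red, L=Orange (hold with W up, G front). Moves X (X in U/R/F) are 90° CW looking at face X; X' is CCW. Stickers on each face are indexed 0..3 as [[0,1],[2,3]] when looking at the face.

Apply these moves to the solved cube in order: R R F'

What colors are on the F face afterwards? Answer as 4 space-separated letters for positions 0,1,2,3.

After move 1 (R): R=RRRR U=WGWG F=GYGY D=YBYB B=WBWB
After move 2 (R): R=RRRR U=WYWY F=GBGB D=YWYW B=GBGB
After move 3 (F'): F=BBGG U=WYRR R=WRYR D=OOYW L=OYOW
Query: F face = BBGG

Answer: B B G G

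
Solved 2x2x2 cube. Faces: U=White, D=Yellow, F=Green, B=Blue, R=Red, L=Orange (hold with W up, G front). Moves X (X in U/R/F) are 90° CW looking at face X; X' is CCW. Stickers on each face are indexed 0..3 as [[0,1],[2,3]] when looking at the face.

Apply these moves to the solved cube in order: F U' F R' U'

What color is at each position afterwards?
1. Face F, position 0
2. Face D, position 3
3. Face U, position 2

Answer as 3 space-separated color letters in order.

After move 1 (F): F=GGGG U=WWOO R=WRWR D=RRYY L=OYOY
After move 2 (U'): U=WOWO F=OYGG R=GGWR B=WRBB L=BBOY
After move 3 (F): F=GOGY U=WOYB R=WGOR D=WGYY L=BROR
After move 4 (R'): R=GRWO U=WBYW F=GOGB D=WOYY B=YRGB
After move 5 (U'): U=BWWY F=BRGB R=GOWO B=GRGB L=YROR
Query 1: F[0] = B
Query 2: D[3] = Y
Query 3: U[2] = W

Answer: B Y W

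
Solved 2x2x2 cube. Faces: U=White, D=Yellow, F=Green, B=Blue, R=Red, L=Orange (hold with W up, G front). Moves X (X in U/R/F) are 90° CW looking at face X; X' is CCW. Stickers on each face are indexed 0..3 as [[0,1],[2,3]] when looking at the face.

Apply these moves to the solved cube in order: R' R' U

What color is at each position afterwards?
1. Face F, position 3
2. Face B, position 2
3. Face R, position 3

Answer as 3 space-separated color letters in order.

After move 1 (R'): R=RRRR U=WBWB F=GWGW D=YGYG B=YBYB
After move 2 (R'): R=RRRR U=WYWY F=GBGB D=YWYW B=GBGB
After move 3 (U): U=WWYY F=RRGB R=GBRR B=OOGB L=GBOO
Query 1: F[3] = B
Query 2: B[2] = G
Query 3: R[3] = R

Answer: B G R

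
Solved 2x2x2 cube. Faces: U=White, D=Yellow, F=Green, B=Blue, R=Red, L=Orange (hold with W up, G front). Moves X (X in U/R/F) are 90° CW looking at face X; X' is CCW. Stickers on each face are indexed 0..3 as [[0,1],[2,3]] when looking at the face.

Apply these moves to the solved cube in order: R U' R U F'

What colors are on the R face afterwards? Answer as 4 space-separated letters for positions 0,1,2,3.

After move 1 (R): R=RRRR U=WGWG F=GYGY D=YBYB B=WBWB
After move 2 (U'): U=GGWW F=OOGY R=GYRR B=RRWB L=WBOO
After move 3 (R): R=RGRY U=GOWY F=OBGB D=YWYR B=WRGB
After move 4 (U): U=WGYO F=RGGB R=WRRY B=WBGB L=OBOO
After move 5 (F'): F=GBRG U=WGWR R=WRYY D=BOYR L=OOOY
Query: R face = WRYY

Answer: W R Y Y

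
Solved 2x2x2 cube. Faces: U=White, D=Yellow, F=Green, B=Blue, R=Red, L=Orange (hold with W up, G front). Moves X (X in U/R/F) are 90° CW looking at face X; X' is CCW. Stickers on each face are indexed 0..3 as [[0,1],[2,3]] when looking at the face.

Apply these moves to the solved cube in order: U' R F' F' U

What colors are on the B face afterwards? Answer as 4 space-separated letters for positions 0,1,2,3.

Answer: B R W B

Derivation:
After move 1 (U'): U=WWWW F=OOGG R=GGRR B=RRBB L=BBOO
After move 2 (R): R=RGRG U=WOWG F=OYGY D=YBYR B=WRWB
After move 3 (F'): F=YYOG U=WORR R=BGYG D=BOYR L=BGOW
After move 4 (F'): F=YGYO U=WOBY R=OGBG D=GWYR L=BROR
After move 5 (U): U=BWYO F=OGYO R=WRBG B=BRWB L=YGOR
Query: B face = BRWB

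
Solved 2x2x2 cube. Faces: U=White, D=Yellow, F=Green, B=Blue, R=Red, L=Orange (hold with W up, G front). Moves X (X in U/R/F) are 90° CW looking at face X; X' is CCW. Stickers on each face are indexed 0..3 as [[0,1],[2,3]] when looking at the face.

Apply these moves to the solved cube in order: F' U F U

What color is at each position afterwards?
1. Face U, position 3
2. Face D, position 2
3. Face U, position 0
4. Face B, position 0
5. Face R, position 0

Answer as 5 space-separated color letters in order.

Answer: W Y W G O

Derivation:
After move 1 (F'): F=GGGG U=WWRR R=YRYR D=OOYY L=OWOW
After move 2 (U): U=RWRW F=YRGG R=BBYR B=OWBB L=GGOW
After move 3 (F): F=GYGR U=RWWG R=RBWR D=YBYY L=GOOO
After move 4 (U): U=WRGW F=RBGR R=OWWR B=GOBB L=GYOO
Query 1: U[3] = W
Query 2: D[2] = Y
Query 3: U[0] = W
Query 4: B[0] = G
Query 5: R[0] = O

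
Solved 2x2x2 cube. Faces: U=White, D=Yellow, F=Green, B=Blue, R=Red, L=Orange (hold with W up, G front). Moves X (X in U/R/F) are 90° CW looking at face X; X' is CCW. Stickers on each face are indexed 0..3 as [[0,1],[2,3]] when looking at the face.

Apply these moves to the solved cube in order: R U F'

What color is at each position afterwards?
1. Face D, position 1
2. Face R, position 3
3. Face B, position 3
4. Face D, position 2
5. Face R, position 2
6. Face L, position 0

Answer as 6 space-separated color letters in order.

Answer: O R B Y Y G

Derivation:
After move 1 (R): R=RRRR U=WGWG F=GYGY D=YBYB B=WBWB
After move 2 (U): U=WWGG F=RRGY R=WBRR B=OOWB L=GYOO
After move 3 (F'): F=RYRG U=WWWR R=BBYR D=YOYB L=GGOG
Query 1: D[1] = O
Query 2: R[3] = R
Query 3: B[3] = B
Query 4: D[2] = Y
Query 5: R[2] = Y
Query 6: L[0] = G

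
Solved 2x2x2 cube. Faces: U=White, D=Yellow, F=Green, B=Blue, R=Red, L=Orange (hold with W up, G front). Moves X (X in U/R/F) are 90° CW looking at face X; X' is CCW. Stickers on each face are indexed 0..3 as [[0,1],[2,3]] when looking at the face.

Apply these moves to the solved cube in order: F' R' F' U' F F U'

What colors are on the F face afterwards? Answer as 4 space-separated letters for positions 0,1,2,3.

Answer: Y O B O

Derivation:
After move 1 (F'): F=GGGG U=WWRR R=YRYR D=OOYY L=OWOW
After move 2 (R'): R=RRYY U=WBRB F=GWGR D=OGYG B=YBOB
After move 3 (F'): F=WRGG U=WBRY R=GROY D=WWYG L=OBOR
After move 4 (U'): U=BYWR F=OBGG R=WROY B=GROB L=YBOR
After move 5 (F): F=GOGB U=BYRB R=WRRY D=OWYG L=YWOW
After move 6 (F): F=GGBO U=BYWW R=RRBY D=RWYG L=YOOW
After move 7 (U'): U=YWBW F=YOBO R=GGBY B=RROB L=GROW
Query: F face = YOBO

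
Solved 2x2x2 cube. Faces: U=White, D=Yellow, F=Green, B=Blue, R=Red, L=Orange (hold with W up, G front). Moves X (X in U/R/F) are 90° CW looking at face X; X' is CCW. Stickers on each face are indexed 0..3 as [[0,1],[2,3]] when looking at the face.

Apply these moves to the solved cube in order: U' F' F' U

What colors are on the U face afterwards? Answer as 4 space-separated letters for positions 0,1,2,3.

After move 1 (U'): U=WWWW F=OOGG R=GGRR B=RRBB L=BBOO
After move 2 (F'): F=OGOG U=WWGR R=YGYR D=BOYY L=BWOW
After move 3 (F'): F=GGOO U=WWYY R=OGBR D=WWYY L=BROG
After move 4 (U): U=YWYW F=OGOO R=RRBR B=BRBB L=GGOG
Query: U face = YWYW

Answer: Y W Y W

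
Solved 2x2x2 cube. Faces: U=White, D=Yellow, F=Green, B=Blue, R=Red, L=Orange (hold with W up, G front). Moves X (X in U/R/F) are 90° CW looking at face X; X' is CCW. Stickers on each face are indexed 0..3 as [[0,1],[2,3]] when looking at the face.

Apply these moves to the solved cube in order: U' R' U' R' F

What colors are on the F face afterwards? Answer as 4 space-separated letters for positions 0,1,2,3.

Answer: G B W R

Derivation:
After move 1 (U'): U=WWWW F=OOGG R=GGRR B=RRBB L=BBOO
After move 2 (R'): R=GRGR U=WBWR F=OWGW D=YOYG B=YRYB
After move 3 (U'): U=BRWW F=BBGW R=OWGR B=GRYB L=YROO
After move 4 (R'): R=WROG U=BYWG F=BRGW D=YBYW B=GROB
After move 5 (F): F=GBWR U=BYOR R=WRGG D=OWYW L=YYOB
Query: F face = GBWR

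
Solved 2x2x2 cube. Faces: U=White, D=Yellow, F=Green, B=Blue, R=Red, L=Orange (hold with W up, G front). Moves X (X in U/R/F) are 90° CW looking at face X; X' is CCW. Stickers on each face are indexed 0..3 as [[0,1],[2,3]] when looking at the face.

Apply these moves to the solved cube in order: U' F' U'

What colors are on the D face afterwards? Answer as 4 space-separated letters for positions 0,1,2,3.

After move 1 (U'): U=WWWW F=OOGG R=GGRR B=RRBB L=BBOO
After move 2 (F'): F=OGOG U=WWGR R=YGYR D=BOYY L=BWOW
After move 3 (U'): U=WRWG F=BWOG R=OGYR B=YGBB L=RROW
Query: D face = BOYY

Answer: B O Y Y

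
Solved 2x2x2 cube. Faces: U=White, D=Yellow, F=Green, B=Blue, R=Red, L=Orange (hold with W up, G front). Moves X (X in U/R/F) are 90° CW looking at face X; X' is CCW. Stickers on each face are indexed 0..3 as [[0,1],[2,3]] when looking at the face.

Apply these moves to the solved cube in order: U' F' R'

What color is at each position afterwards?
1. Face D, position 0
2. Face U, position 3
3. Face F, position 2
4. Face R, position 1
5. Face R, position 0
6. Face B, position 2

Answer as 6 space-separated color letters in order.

After move 1 (U'): U=WWWW F=OOGG R=GGRR B=RRBB L=BBOO
After move 2 (F'): F=OGOG U=WWGR R=YGYR D=BOYY L=BWOW
After move 3 (R'): R=GRYY U=WBGR F=OWOR D=BGYG B=YROB
Query 1: D[0] = B
Query 2: U[3] = R
Query 3: F[2] = O
Query 4: R[1] = R
Query 5: R[0] = G
Query 6: B[2] = O

Answer: B R O R G O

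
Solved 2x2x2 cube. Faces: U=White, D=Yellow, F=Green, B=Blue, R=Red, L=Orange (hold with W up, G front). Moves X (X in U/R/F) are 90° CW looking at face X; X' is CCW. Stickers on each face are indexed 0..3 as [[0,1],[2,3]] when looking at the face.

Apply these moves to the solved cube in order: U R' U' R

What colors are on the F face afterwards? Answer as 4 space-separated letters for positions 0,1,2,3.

After move 1 (U): U=WWWW F=RRGG R=BBRR B=OOBB L=GGOO
After move 2 (R'): R=BRBR U=WBWO F=RWGW D=YRYG B=YOYB
After move 3 (U'): U=BOWW F=GGGW R=RWBR B=BRYB L=YOOO
After move 4 (R): R=BRRW U=BGWW F=GRGG D=YYYB B=WROB
Query: F face = GRGG

Answer: G R G G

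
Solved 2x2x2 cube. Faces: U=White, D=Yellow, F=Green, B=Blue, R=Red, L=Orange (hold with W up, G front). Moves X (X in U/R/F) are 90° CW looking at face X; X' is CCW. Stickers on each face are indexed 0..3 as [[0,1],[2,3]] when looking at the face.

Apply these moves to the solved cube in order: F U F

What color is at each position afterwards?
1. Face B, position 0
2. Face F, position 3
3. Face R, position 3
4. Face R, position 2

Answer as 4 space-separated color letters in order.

After move 1 (F): F=GGGG U=WWOO R=WRWR D=RRYY L=OYOY
After move 2 (U): U=OWOW F=WRGG R=BBWR B=OYBB L=GGOY
After move 3 (F): F=GWGR U=OWYG R=OBWR D=WBYY L=GROR
Query 1: B[0] = O
Query 2: F[3] = R
Query 3: R[3] = R
Query 4: R[2] = W

Answer: O R R W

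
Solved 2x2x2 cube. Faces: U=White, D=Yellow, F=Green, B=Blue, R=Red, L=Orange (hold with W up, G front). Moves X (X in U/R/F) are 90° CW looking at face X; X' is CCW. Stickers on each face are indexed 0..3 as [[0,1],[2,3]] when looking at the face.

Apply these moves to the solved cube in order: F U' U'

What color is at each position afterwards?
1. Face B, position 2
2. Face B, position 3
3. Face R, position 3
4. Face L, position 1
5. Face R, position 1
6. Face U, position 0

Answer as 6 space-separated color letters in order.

After move 1 (F): F=GGGG U=WWOO R=WRWR D=RRYY L=OYOY
After move 2 (U'): U=WOWO F=OYGG R=GGWR B=WRBB L=BBOY
After move 3 (U'): U=OOWW F=BBGG R=OYWR B=GGBB L=WROY
Query 1: B[2] = B
Query 2: B[3] = B
Query 3: R[3] = R
Query 4: L[1] = R
Query 5: R[1] = Y
Query 6: U[0] = O

Answer: B B R R Y O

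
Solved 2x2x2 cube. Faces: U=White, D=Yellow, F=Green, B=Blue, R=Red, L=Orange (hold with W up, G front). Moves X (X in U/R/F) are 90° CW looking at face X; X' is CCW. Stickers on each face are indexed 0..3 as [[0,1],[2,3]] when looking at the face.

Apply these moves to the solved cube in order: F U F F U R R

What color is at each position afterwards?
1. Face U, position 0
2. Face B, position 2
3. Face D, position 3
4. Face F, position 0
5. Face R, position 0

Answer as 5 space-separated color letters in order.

Answer: R B W Y R

Derivation:
After move 1 (F): F=GGGG U=WWOO R=WRWR D=RRYY L=OYOY
After move 2 (U): U=OWOW F=WRGG R=BBWR B=OYBB L=GGOY
After move 3 (F): F=GWGR U=OWYG R=OBWR D=WBYY L=GROR
After move 4 (F): F=GGRW U=OWRR R=YBGR D=WOYY L=GWOB
After move 5 (U): U=RORW F=YBRW R=OYGR B=GWBB L=GGOB
After move 6 (R): R=GORY U=RBRW F=YORY D=WBYG B=WWOB
After move 7 (R): R=RGYO U=RORY F=YBRG D=WOYW B=WWBB
Query 1: U[0] = R
Query 2: B[2] = B
Query 3: D[3] = W
Query 4: F[0] = Y
Query 5: R[0] = R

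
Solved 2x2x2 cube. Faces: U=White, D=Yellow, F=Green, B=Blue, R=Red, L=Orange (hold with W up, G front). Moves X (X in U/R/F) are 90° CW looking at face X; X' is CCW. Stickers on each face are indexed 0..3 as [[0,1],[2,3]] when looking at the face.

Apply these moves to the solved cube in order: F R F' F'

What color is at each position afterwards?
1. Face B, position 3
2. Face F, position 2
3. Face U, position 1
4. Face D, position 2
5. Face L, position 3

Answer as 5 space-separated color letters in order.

After move 1 (F): F=GGGG U=WWOO R=WRWR D=RRYY L=OYOY
After move 2 (R): R=WWRR U=WGOG F=GRGY D=RBYB B=OBWB
After move 3 (F'): F=RYGG U=WGWR R=BWRR D=YYYB L=OGOO
After move 4 (F'): F=YGRG U=WGBR R=YWYR D=GOYB L=OROW
Query 1: B[3] = B
Query 2: F[2] = R
Query 3: U[1] = G
Query 4: D[2] = Y
Query 5: L[3] = W

Answer: B R G Y W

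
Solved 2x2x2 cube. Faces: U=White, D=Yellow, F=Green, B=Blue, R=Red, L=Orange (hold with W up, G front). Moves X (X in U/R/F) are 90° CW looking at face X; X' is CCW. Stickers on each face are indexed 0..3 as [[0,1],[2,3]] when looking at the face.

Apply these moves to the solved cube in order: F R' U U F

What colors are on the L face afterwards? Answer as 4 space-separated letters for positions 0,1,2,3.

Answer: R R O G

Derivation:
After move 1 (F): F=GGGG U=WWOO R=WRWR D=RRYY L=OYOY
After move 2 (R'): R=RRWW U=WBOB F=GWGO D=RGYG B=YBRB
After move 3 (U): U=OWBB F=RRGO R=YBWW B=OYRB L=GWOY
After move 4 (U): U=BOBW F=YBGO R=OYWW B=GWRB L=RROY
After move 5 (F): F=GYOB U=BOYR R=BYWW D=WOYG L=RROG
Query: L face = RROG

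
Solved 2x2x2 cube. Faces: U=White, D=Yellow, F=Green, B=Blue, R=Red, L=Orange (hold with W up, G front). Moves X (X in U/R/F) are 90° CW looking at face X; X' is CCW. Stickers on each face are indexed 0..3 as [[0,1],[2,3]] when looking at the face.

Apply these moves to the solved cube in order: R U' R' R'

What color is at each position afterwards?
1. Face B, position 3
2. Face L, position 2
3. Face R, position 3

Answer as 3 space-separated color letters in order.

Answer: B O G

Derivation:
After move 1 (R): R=RRRR U=WGWG F=GYGY D=YBYB B=WBWB
After move 2 (U'): U=GGWW F=OOGY R=GYRR B=RRWB L=WBOO
After move 3 (R'): R=YRGR U=GWWR F=OGGW D=YOYY B=BRBB
After move 4 (R'): R=RRYG U=GBWB F=OWGR D=YGYW B=YROB
Query 1: B[3] = B
Query 2: L[2] = O
Query 3: R[3] = G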